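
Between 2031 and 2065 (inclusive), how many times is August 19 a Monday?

Track August 19's weekday year by year (advancing +1, or +2 across a Feb 29):
  2031: Tue  2032: Thu (+2)  2033: Fri (+1)  2034: Sat (+1)  2035: Sun (+1)
  2036: Tue (+2)  2037: Wed (+1)  2038: Thu (+1)  2039: Fri (+1)  2040: Sun (+2)
  2041: Mon (+1) ✓  2042: Tue (+1)  2043: Wed (+1)  2044: Fri (+2)  … (7 more years) …
  2052: Mon (+2) ✓  2053: Tue (+1)  2054: Wed (+1)  2055: Thu (+1)  2056: Sat (+2)
  2057: Sun (+1)  2058: Mon (+1) ✓  2059: Tue (+1)  2060: Thu (+2)  2061: Fri (+1)
  2062: Sat (+1)  2063: Sun (+1)  2064: Tue (+2)  2065: Wed (+1)
Monday years: 2041, 2047, 2052, 2058 — 4 in total.

4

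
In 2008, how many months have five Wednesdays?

5

A month of length L has five Wednesdays iff its first Wednesday is on day ≤ L−28 (so day 1–3 in a 31-day month, 1–2 in a 30-day month, day 1 in a leap February).
Checking each month of 2008: Jan starts Tue (31d) ✓; Feb starts Fri (29d); Mar starts Sat (31d); Apr starts Tue (30d) ✓; May starts Thu (31d); Jun starts Sun (30d); Jul starts Tue (31d) ✓; Aug starts Fri (31d); Sep starts Mon (30d); Oct starts Wed (31d) ✓; Nov starts Sat (30d); Dec starts Mon (31d) ✓.
Five-Wednesday months: January, April, July, October, December → 5.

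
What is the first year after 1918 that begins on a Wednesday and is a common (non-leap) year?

Jan 1 advances by 2 weekdays after a leap year and by 1 after a common year.
1918: Jan 1 is Tuesday.
1919: Wednesday
1919 begins on a Wednesday and is a common year.

1919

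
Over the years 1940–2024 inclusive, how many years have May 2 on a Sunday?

12

Track May 2's weekday year by year (advancing +1, or +2 across a Feb 29):
  1940: Thu  1941: Fri (+1)  1942: Sat (+1)  1943: Sun (+1) ✓  1944: Tue (+2)
  1945: Wed (+1)  1946: Thu (+1)  1947: Fri (+1)  1948: Sun (+2) ✓  1949: Mon (+1)
  1950: Tue (+1)  1951: Wed (+1)  1952: Fri (+2)  1953: Sat (+1)  … (57 more years) …
  2011: Mon (+1)  2012: Wed (+2)  2013: Thu (+1)  2014: Fri (+1)  2015: Sat (+1)
  2016: Mon (+2)  2017: Tue (+1)  2018: Wed (+1)  2019: Thu (+1)  2020: Sat (+2)
  2021: Sun (+1) ✓  2022: Mon (+1)  2023: Tue (+1)  2024: Thu (+2)
Sunday years: 1943, 1948, 1954, 1965, 1971, 1976, 1982, 1993, 1999, 2004, 2010, 2021 — 12 in total.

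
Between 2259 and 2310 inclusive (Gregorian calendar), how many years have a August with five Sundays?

August has 31 days; it has five Sundays when Sunday falls among the first (month-length − 28) days — i.e. when August 1 is one of Sunday/Saturday/Friday.
August 1 by year: 2259:Mon 2260:Wed 2261:Thu 2262:Fri✓ 2263:Sat✓ 2264:Mon 2265:Tue 2266:Wed 2267:Thu 2268:Sat✓ 2269:Sun✓ 2270:Mon 2271:Tue 2272:Thu 2273:Fri✓ …(22 more)… 2296:Sat✓ 2297:Sun✓ 2298:Mon 2299:Tue 2300:Wed 2301:Thu 2302:Fri✓ 2303:Sat✓ 2304:Mon 2305:Tue 2306:Wed 2307:Thu 2308:Sat✓ 2309:Sun✓ 2310:Mon
Years with five Sundays: 2262, 2263, 2268, 2269, 2273, 2274, 2275, 2279, 2280, 2284, 2285, 2286, 2290, 2291, 2296, 2297, 2302, 2303, 2308, 2309 → 20.

20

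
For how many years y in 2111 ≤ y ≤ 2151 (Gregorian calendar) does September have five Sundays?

11

September has 30 days; it has five Sundays when Sunday falls among the first (month-length − 28) days — i.e. when September 1 is one of Sunday/Saturday.
September 1 by year: 2111:Tue 2112:Thu 2113:Fri 2114:Sat✓ 2115:Sun✓ 2116:Tue 2117:Wed 2118:Thu 2119:Fri 2120:Sun✓ 2121:Mon 2122:Tue 2123:Wed 2124:Fri 2125:Sat✓ …(11 more)… 2137:Sun✓ 2138:Mon 2139:Tue 2140:Thu 2141:Fri 2142:Sat✓ 2143:Sun✓ 2144:Tue 2145:Wed 2146:Thu 2147:Fri 2148:Sun✓ 2149:Mon 2150:Tue 2151:Wed
Years with five Sundays: 2114, 2115, 2120, 2125, 2126, 2131, 2136, 2137, 2142, 2143, 2148 → 11.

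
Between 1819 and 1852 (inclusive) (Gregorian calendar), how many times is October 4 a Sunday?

4

Track October 4's weekday year by year (advancing +1, or +2 across a Feb 29):
  1819: Mon  1820: Wed (+2)  1821: Thu (+1)  1822: Fri (+1)  1823: Sat (+1)
  1824: Mon (+2)  1825: Tue (+1)  1826: Wed (+1)  1827: Thu (+1)  1828: Sat (+2)
  1829: Sun (+1) ✓  1830: Mon (+1)  1831: Tue (+1)  1832: Thu (+2)  … (6 more years) …
  1839: Fri (+1)  1840: Sun (+2) ✓  1841: Mon (+1)  1842: Tue (+1)  1843: Wed (+1)
  1844: Fri (+2)  1845: Sat (+1)  1846: Sun (+1) ✓  1847: Mon (+1)  1848: Wed (+2)
  1849: Thu (+1)  1850: Fri (+1)  1851: Sat (+1)  1852: Mon (+2)
Sunday years: 1829, 1835, 1840, 1846 — 4 in total.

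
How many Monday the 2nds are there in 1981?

3

Check the 2nd of each month of 1981: Jan 2: Fri, Feb 2: Mon, Mar 2: Mon, Apr 2: Thu, May 2: Sat, Jun 2: Tue, Jul 2: Thu, Aug 2: Sun, Sep 2: Wed, Oct 2: Fri, Nov 2: Mon, Dec 2: Wed.
Monday occurs in February, March, November — 3 months.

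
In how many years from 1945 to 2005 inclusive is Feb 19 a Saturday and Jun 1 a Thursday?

Check each year's weekday for Feb 19 and Jun 1:
  1945: Mon/Fri  1946: Tue/Sat  1947: Wed/Sun  1948: Thu/Tue  1949: Sat/Wed  1950: Sun/Thu  1951: Mon/Fri  1952: Tue/Sun  1953: Thu/Mon  1954: Fri/Tue  1955: Sat/Wed  1956: Sun/Fri  1957: Tue/Sat  1958: Wed/Sun  …(33 more)…  1992: Wed/Mon  1993: Fri/Tue  1994: Sat/Wed  1995: Sun/Thu  1996: Mon/Sat  1997: Wed/Sun  1998: Thu/Mon  1999: Fri/Tue  2000: Sat/Thu ✓  2001: Mon/Fri  2002: Tue/Sat  2003: Wed/Sun  2004: Thu/Tue  2005: Sat/Wed
Both conditions hold in: 1972, 2000 — 2.

2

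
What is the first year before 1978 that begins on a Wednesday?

1975

Jan 1 advances by 2 weekdays after a leap year and by 1 after a common year.
1978: Jan 1 is Sunday.
1977: Saturday
1976: Thursday (leap)
1975: Wednesday
1975 begins on a Wednesday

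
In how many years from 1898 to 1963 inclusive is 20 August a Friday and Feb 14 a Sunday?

Check each year's weekday for 20 August and Feb 14:
  1898: Sat/Mon  1899: Sun/Tue  1900: Mon/Wed  1901: Tue/Thu  1902: Wed/Fri  1903: Thu/Sat  1904: Sat/Sun  1905: Sun/Tue  1906: Mon/Wed  1907: Tue/Thu  1908: Thu/Fri  1909: Fri/Sun ✓  1910: Sat/Mon  1911: Sun/Tue  …(38 more)…  1950: Sun/Tue  1951: Mon/Wed  1952: Wed/Thu  1953: Thu/Sat  1954: Fri/Sun ✓  1955: Sat/Mon  1956: Mon/Tue  1957: Tue/Thu  1958: Wed/Fri  1959: Thu/Sat  1960: Sat/Sun  1961: Sun/Tue  1962: Mon/Wed  1963: Tue/Thu
Both conditions hold in: 1909, 1915, 1926, 1937, 1943, 1954 — 6.

6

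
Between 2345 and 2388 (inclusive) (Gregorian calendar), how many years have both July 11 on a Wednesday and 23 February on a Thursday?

Check each year's weekday for July 11 and 23 February:
  2345: Wed/Fri  2346: Thu/Sat  2347: Fri/Sun  2348: Sun/Mon  2349: Mon/Wed  2350: Tue/Thu  2351: Wed/Fri  2352: Fri/Sat  2353: Sat/Mon  2354: Sun/Tue  2355: Mon/Wed  2356: Wed/Thu ✓  2357: Thu/Sat  2358: Fri/Sun  …(16 more)…  2375: Fri/Sun  2376: Sun/Mon  2377: Mon/Wed  2378: Tue/Thu  2379: Wed/Fri  2380: Fri/Sat  2381: Sat/Mon  2382: Sun/Tue  2383: Mon/Wed  2384: Wed/Thu ✓  2385: Thu/Sat  2386: Fri/Sun  2387: Sat/Mon  2388: Mon/Tue
Both conditions hold in: 2356, 2384 — 2.

2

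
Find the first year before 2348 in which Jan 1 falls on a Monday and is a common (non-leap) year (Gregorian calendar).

Jan 1 advances by 2 weekdays after a leap year and by 1 after a common year.
2348: Jan 1 is Thursday (leap).
2347: Wednesday
2346: Tuesday
2345: Monday
2345 begins on a Monday and is a common year.

2345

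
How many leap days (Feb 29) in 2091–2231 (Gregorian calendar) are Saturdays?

Leap years in 2091–2231: 33 of them.
Feb 29 weekday advances by 5 (mod 7) from one leap year to the next four years later (or differs when a century non-leap intervenes).
Leap-day weekdays: 2092:Fri 2096:Wed 2104:Fri 2108:Wed 2112:Mon 2116:Sat✓ 2120:Thu 2124:Tue 2128:Sun 2132:Fri 2136:Wed 2140:Mon 2144:Sat✓ …(7 more)… 2176:Thu 2180:Tue 2184:Sun 2188:Fri 2192:Wed 2196:Mon 2204:Wed 2208:Mon 2212:Sat✓ 2216:Thu 2220:Tue 2224:Sun 2228:Fri
Saturday: 2116, 2144, 2172, 2212 → 4.

4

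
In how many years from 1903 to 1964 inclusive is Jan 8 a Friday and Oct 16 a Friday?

Check each year's weekday for Jan 8 and Oct 16:
  1903: Thu/Fri  1904: Fri/Sun  1905: Sun/Mon  1906: Mon/Tue  1907: Tue/Wed  1908: Wed/Fri  1909: Fri/Sat  1910: Sat/Sun  1911: Sun/Mon  1912: Mon/Wed  1913: Wed/Thu  1914: Thu/Fri  1915: Fri/Sat  1916: Sat/Mon  …(34 more)…  1951: Mon/Tue  1952: Tue/Thu  1953: Thu/Fri  1954: Fri/Sat  1955: Sat/Sun  1956: Sun/Tue  1957: Tue/Wed  1958: Wed/Thu  1959: Thu/Fri  1960: Fri/Sun  1961: Sun/Mon  1962: Mon/Tue  1963: Tue/Wed  1964: Wed/Fri
Both conditions hold in: no year — 0.

0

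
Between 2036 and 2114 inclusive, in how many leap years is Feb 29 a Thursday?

2

Leap years in 2036–2114: 19 of them.
Feb 29 weekday advances by 5 (mod 7) from one leap year to the next four years later (or differs when a century non-leap intervenes).
Leap-day weekdays: 2036:Fri 2040:Wed 2044:Mon 2048:Sat 2052:Thu✓ 2056:Tue 2060:Sun 2064:Fri 2068:Wed 2072:Mon 2076:Sat 2080:Thu✓ 2084:Tue 2088:Sun 2092:Fri 2096:Wed 2104:Fri 2108:Wed 2112:Mon
Thursday: 2052, 2080 → 2.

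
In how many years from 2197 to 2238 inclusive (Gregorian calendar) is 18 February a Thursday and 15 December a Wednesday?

Check each year's weekday for 18 February and 15 December:
  2197: Sat/Fri  2198: Sun/Sat  2199: Mon/Sun  2200: Tue/Mon  2201: Wed/Tue  2202: Thu/Wed ✓  2203: Fri/Thu  2204: Sat/Sat  2205: Mon/Sun  2206: Tue/Mon  2207: Wed/Tue  2208: Thu/Thu  2209: Sat/Fri  2210: Sun/Sat  …(14 more)…  2225: Fri/Thu  2226: Sat/Fri  2227: Sun/Sat  2228: Mon/Mon  2229: Wed/Tue  2230: Thu/Wed ✓  2231: Fri/Thu  2232: Sat/Sat  2233: Mon/Sun  2234: Tue/Mon  2235: Wed/Tue  2236: Thu/Thu  2237: Sat/Fri  2238: Sun/Sat
Both conditions hold in: 2202, 2213, 2219, 2230 — 4.

4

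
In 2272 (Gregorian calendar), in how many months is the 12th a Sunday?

Check the 12th of each month of 2272: Jan 12: Fri, Feb 12: Mon, Mar 12: Tue, Apr 12: Fri, May 12: Sun, Jun 12: Wed, Jul 12: Fri, Aug 12: Mon, Sep 12: Thu, Oct 12: Sat, Nov 12: Tue, Dec 12: Thu.
Sunday occurs in May — 1 month.

1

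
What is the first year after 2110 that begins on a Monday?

2114

Jan 1 advances by 2 weekdays after a leap year and by 1 after a common year.
2110: Jan 1 is Wednesday.
2111: Thursday
2112: Friday (leap)
2113: Sunday
2114: Monday
2114 begins on a Monday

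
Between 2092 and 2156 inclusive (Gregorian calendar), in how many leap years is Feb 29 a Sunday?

Leap years in 2092–2156: 16 of them.
Feb 29 weekday advances by 5 (mod 7) from one leap year to the next four years later (or differs when a century non-leap intervenes).
Leap-day weekdays: 2092:Fri 2096:Wed 2104:Fri 2108:Wed 2112:Mon 2116:Sat 2120:Thu 2124:Tue 2128:Sun✓ 2132:Fri 2136:Wed 2140:Mon 2144:Sat 2148:Thu 2152:Tue 2156:Sun✓
Sunday: 2128, 2156 → 2.

2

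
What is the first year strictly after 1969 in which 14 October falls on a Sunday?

From one year to the next, a fixed date's weekday advances by 1, or by 2 when a Feb 29 lies between the two dates.
1969: October 14 is Tuesday.
1970: Wednesday (+1)
1971: Thursday (+1)
1972: Saturday (+2)
1973: Sunday (+1)
14 October falls on a Sunday in 1973.

1973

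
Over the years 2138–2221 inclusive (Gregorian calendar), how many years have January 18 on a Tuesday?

Track January 18's weekday year by year (advancing +1, or +2 across a Feb 29):
  2138: Sat  2139: Sun (+1)  2140: Mon (+1)  2141: Wed (+2)  2142: Thu (+1)
  2143: Fri (+1)  2144: Sat (+1)  2145: Mon (+2)  2146: Tue (+1) ✓  2147: Wed (+1)
  2148: Thu (+1)  2149: Sat (+2)  2150: Sun (+1)  2151: Mon (+1)  … (56 more years) …
  2208: Mon (+1)  2209: Wed (+2)  2210: Thu (+1)  2211: Fri (+1)  2212: Sat (+1)
  2213: Mon (+2)  2214: Tue (+1) ✓  2215: Wed (+1)  2216: Thu (+1)  2217: Sat (+2)
  2218: Sun (+1)  2219: Mon (+1)  2220: Tue (+1) ✓  2221: Thu (+2)
Tuesday years: 2146, 2152, 2157, 2163, 2174, 2180, 2185, 2191, 2203, 2214, 2220 — 11 in total.

11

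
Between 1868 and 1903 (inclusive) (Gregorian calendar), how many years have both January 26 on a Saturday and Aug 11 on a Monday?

Check each year's weekday for January 26 and Aug 11:
  1868: Sun/Tue  1869: Tue/Wed  1870: Wed/Thu  1871: Thu/Fri  1872: Fri/Sun  1873: Sun/Mon  1874: Mon/Tue  1875: Tue/Wed  1876: Wed/Fri  1877: Fri/Sat  1878: Sat/Sun  1879: Sun/Mon  1880: Mon/Wed  1881: Wed/Thu  …(8 more)…  1890: Sun/Mon  1891: Mon/Tue  1892: Tue/Thu  1893: Thu/Fri  1894: Fri/Sat  1895: Sat/Sun  1896: Sun/Tue  1897: Tue/Wed  1898: Wed/Thu  1899: Thu/Fri  1900: Fri/Sat  1901: Sat/Sun  1902: Sun/Mon  1903: Mon/Tue
Both conditions hold in: 1884 — 1.

1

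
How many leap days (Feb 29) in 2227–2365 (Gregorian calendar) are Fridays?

5

Leap years in 2227–2365: 34 of them.
Feb 29 weekday advances by 5 (mod 7) from one leap year to the next four years later (or differs when a century non-leap intervenes).
Leap-day weekdays: 2228:Fri✓ 2232:Wed 2236:Mon 2240:Sat 2244:Thu 2248:Tue 2252:Sun 2256:Fri✓ 2260:Wed 2264:Mon 2268:Sat 2272:Thu 2276:Tue …(8 more)… 2316:Tue 2320:Sun 2324:Fri✓ 2328:Wed 2332:Mon 2336:Sat 2340:Thu 2344:Tue 2348:Sun 2352:Fri✓ 2356:Wed 2360:Mon 2364:Sat
Friday: 2228, 2256, 2284, 2324, 2352 → 5.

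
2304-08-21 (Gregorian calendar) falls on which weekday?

January 1, 2304 is a Friday.
August 21 is day 234 of the year, i.e. 233 days after Jan 1.
233 mod 7 = 2, so advance 2 weekdays from Friday: Sunday.

Sunday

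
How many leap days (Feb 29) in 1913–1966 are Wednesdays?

Leap years in 1913–1966: 13 of them.
Feb 29 weekday advances by 5 (mod 7) from one leap year to the next four years later (or differs when a century non-leap intervenes).
Leap-day weekdays: 1916:Tue 1920:Sun 1924:Fri 1928:Wed✓ 1932:Mon 1936:Sat 1940:Thu 1944:Tue 1948:Sun 1952:Fri 1956:Wed✓ 1960:Mon 1964:Sat
Wednesday: 1928, 1956 → 2.

2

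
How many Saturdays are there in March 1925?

4

March 1925 has 31 days and begins on Sunday.
The first Saturday is March 7.
Saturdays fall on 7, 14, 21, 28 — that's 4.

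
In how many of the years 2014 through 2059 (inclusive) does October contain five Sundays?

19

October has 31 days; it has five Sundays when Sunday falls among the first (month-length − 28) days — i.e. when October 1 is one of Sunday/Saturday/Friday.
October 1 by year: 2014:Wed 2015:Thu 2016:Sat✓ 2017:Sun✓ 2018:Mon 2019:Tue 2020:Thu 2021:Fri✓ 2022:Sat✓ 2023:Sun✓ 2024:Tue 2025:Wed 2026:Thu 2027:Fri✓ 2028:Sun✓ …(16 more)… 2045:Sun✓ 2046:Mon 2047:Tue 2048:Thu 2049:Fri✓ 2050:Sat✓ 2051:Sun✓ 2052:Tue 2053:Wed 2054:Thu 2055:Fri✓ 2056:Sun✓ 2057:Mon 2058:Tue 2059:Wed
Years with five Sundays: 2016, 2017, 2021, 2022, 2023, 2027, 2028, 2032, 2033, 2034, 2038, 2039, 2044, 2045, 2049, 2050, 2051, 2055, 2056 → 19.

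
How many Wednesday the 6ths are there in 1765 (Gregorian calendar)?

Check the 6th of each month of 1765: Jan 6: Sun, Feb 6: Wed, Mar 6: Wed, Apr 6: Sat, May 6: Mon, Jun 6: Thu, Jul 6: Sat, Aug 6: Tue, Sep 6: Fri, Oct 6: Sun, Nov 6: Wed, Dec 6: Fri.
Wednesday occurs in February, March, November — 3 months.

3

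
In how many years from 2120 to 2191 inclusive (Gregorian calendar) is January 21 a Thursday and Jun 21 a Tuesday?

2

Check each year's weekday for January 21 and Jun 21:
  2120: Sun/Fri  2121: Tue/Sat  2122: Wed/Sun  2123: Thu/Mon  2124: Fri/Wed  2125: Sun/Thu  2126: Mon/Fri  2127: Tue/Sat  2128: Wed/Mon  2129: Fri/Tue  2130: Sat/Wed  2131: Sun/Thu  2132: Mon/Sat  2133: Wed/Sun  …(44 more)…  2178: Wed/Sun  2179: Thu/Mon  2180: Fri/Wed  2181: Sun/Thu  2182: Mon/Fri  2183: Tue/Sat  2184: Wed/Mon  2185: Fri/Tue  2186: Sat/Wed  2187: Sun/Thu  2188: Mon/Sat  2189: Wed/Sun  2190: Thu/Mon  2191: Fri/Tue
Both conditions hold in: 2140, 2168 — 2.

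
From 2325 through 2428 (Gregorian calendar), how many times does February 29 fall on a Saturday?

4

Leap years in 2325–2428: 26 of them.
Feb 29 weekday advances by 5 (mod 7) from one leap year to the next four years later (or differs when a century non-leap intervenes).
Leap-day weekdays: 2328:Wed 2332:Mon 2336:Sat✓ 2340:Thu 2344:Tue 2348:Sun 2352:Fri 2356:Wed 2360:Mon 2364:Sat✓ 2368:Thu 2372:Tue 2376:Sun 2380:Fri 2384:Wed 2388:Mon 2392:Sat✓ 2396:Thu 2400:Tue 2404:Sun 2408:Fri 2412:Wed 2416:Mon 2420:Sat✓ 2424:Thu 2428:Tue
Saturday: 2336, 2364, 2392, 2420 → 4.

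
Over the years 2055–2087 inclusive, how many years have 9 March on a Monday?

Track 9 March's weekday year by year (advancing +1, or +2 across a Feb 29):
  2055: Tue  2056: Thu (+2)  2057: Fri (+1)  2058: Sat (+1)  2059: Sun (+1)
  2060: Tue (+2)  2061: Wed (+1)  2062: Thu (+1)  2063: Fri (+1)  2064: Sun (+2)
  2065: Mon (+1) ✓  2066: Tue (+1)  2067: Wed (+1)  2068: Fri (+2)  … (5 more years) …
  2074: Fri (+1)  2075: Sat (+1)  2076: Mon (+2) ✓  2077: Tue (+1)  2078: Wed (+1)
  2079: Thu (+1)  2080: Sat (+2)  2081: Sun (+1)  2082: Mon (+1) ✓  2083: Tue (+1)
  2084: Thu (+2)  2085: Fri (+1)  2086: Sat (+1)  2087: Sun (+1)
Monday years: 2065, 2071, 2076, 2082 — 4 in total.

4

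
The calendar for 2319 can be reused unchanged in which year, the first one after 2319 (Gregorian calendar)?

2330

Two years share a calendar iff Jan 1 falls on the same weekday and both are leap or both are common. 2319: Jan 1 is Wednesday, common year.
2320: Jan 1 Thursday, leap
2321: Jan 1 Saturday, common
2322: Jan 1 Sunday, common
2323: Jan 1 Monday, common
2324: Jan 1 Tuesday, leap
2325: Jan 1 Thursday, common
2326: Jan 1 Friday, common
2327: Jan 1 Saturday, common
2328: Jan 1 Sunday, leap
2329: Jan 1 Tuesday, common
2330: Jan 1 Wednesday, common
2330 matches on both conditions.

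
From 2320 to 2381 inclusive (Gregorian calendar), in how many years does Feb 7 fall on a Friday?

8

Track Feb 7's weekday year by year (advancing +1, or +2 across a Feb 29):
  2320: Sat  2321: Mon (+2)  2322: Tue (+1)  2323: Wed (+1)  2324: Thu (+1)
  2325: Sat (+2)  2326: Sun (+1)  2327: Mon (+1)  2328: Tue (+1)  2329: Thu (+2)
  2330: Fri (+1) ✓  2331: Sat (+1)  2332: Sun (+1)  2333: Tue (+2)  … (34 more years) …
  2368: Wed (+1)  2369: Fri (+2) ✓  2370: Sat (+1)  2371: Sun (+1)  2372: Mon (+1)
  2373: Wed (+2)  2374: Thu (+1)  2375: Fri (+1) ✓  2376: Sat (+1)  2377: Mon (+2)
  2378: Tue (+1)  2379: Wed (+1)  2380: Thu (+1)  2381: Sat (+2)
Friday years: 2330, 2336, 2341, 2347, 2358, 2364, 2369, 2375 — 8 in total.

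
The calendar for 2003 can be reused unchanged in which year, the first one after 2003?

2014

Two years share a calendar iff Jan 1 falls on the same weekday and both are leap or both are common. 2003: Jan 1 is Wednesday, common year.
2004: Jan 1 Thursday, leap
2005: Jan 1 Saturday, common
2006: Jan 1 Sunday, common
2007: Jan 1 Monday, common
2008: Jan 1 Tuesday, leap
2009: Jan 1 Thursday, common
2010: Jan 1 Friday, common
2011: Jan 1 Saturday, common
2012: Jan 1 Sunday, leap
2013: Jan 1 Tuesday, common
2014: Jan 1 Wednesday, common
2014 matches on both conditions.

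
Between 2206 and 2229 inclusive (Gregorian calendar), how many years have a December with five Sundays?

December has 31 days; it has five Sundays when Sunday falls among the first (month-length − 28) days — i.e. when December 1 is one of Sunday/Saturday/Friday.
December 1 by year: 2206:Mon 2207:Tue 2208:Thu 2209:Fri✓ 2210:Sat✓ 2211:Sun✓ 2212:Tue 2213:Wed 2214:Thu 2215:Fri✓ 2216:Sun✓ 2217:Mon 2218:Tue 2219:Wed 2220:Fri✓ 2221:Sat✓ 2222:Sun✓ 2223:Mon 2224:Wed 2225:Thu 2226:Fri✓ 2227:Sat✓ 2228:Mon 2229:Tue
Years with five Sundays: 2209, 2210, 2211, 2215, 2216, 2220, 2221, 2222, 2226, 2227 → 10.

10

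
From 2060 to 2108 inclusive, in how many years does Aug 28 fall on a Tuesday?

8

Track Aug 28's weekday year by year (advancing +1, or +2 across a Feb 29):
  2060: Sat  2061: Sun (+1)  2062: Mon (+1)  2063: Tue (+1) ✓  2064: Thu (+2)
  2065: Fri (+1)  2066: Sat (+1)  2067: Sun (+1)  2068: Tue (+2) ✓  2069: Wed (+1)
  2070: Thu (+1)  2071: Fri (+1)  2072: Sun (+2)  2073: Mon (+1)  … (21 more years) …
  2095: Sun (+1)  2096: Tue (+2) ✓  2097: Wed (+1)  2098: Thu (+1)  2099: Fri (+1)
  2100: Sat (+1)  2101: Sun (+1)  2102: Mon (+1)  2103: Tue (+1) ✓  2104: Thu (+2)
  2105: Fri (+1)  2106: Sat (+1)  2107: Sun (+1)  2108: Tue (+2) ✓
Tuesday years: 2063, 2068, 2074, 2085, 2091, 2096, 2103, 2108 — 8 in total.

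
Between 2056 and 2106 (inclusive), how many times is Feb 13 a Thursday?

Track Feb 13's weekday year by year (advancing +1, or +2 across a Feb 29):
  2056: Sun  2057: Tue (+2)  2058: Wed (+1)  2059: Thu (+1) ✓  2060: Fri (+1)
  2061: Sun (+2)  2062: Mon (+1)  2063: Tue (+1)  2064: Wed (+1)  2065: Fri (+2)
  2066: Sat (+1)  2067: Sun (+1)  2068: Mon (+1)  2069: Wed (+2)  … (23 more years) …
  2093: Fri (+2)  2094: Sat (+1)  2095: Sun (+1)  2096: Mon (+1)  2097: Wed (+2)
  2098: Thu (+1) ✓  2099: Fri (+1)  2100: Sat (+1)  2101: Sun (+1)  2102: Mon (+1)
  2103: Tue (+1)  2104: Wed (+1)  2105: Fri (+2)  2106: Sat (+1)
Thursday years: 2059, 2070, 2076, 2081, 2087, 2098 — 6 in total.

6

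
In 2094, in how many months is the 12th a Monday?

2

Check the 12th of each month of 2094: Jan 12: Tue, Feb 12: Fri, Mar 12: Fri, Apr 12: Mon, May 12: Wed, Jun 12: Sat, Jul 12: Mon, Aug 12: Thu, Sep 12: Sun, Oct 12: Tue, Nov 12: Fri, Dec 12: Sun.
Monday occurs in April, July — 2 months.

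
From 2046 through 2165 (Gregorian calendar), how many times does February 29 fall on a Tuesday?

4

Leap years in 2046–2165: 29 of them.
Feb 29 weekday advances by 5 (mod 7) from one leap year to the next four years later (or differs when a century non-leap intervenes).
Leap-day weekdays: 2048:Sat 2052:Thu 2056:Tue✓ 2060:Sun 2064:Fri 2068:Wed 2072:Mon 2076:Sat 2080:Thu 2084:Tue✓ 2088:Sun 2092:Fri 2096:Wed …(3 more)… 2116:Sat 2120:Thu 2124:Tue✓ 2128:Sun 2132:Fri 2136:Wed 2140:Mon 2144:Sat 2148:Thu 2152:Tue✓ 2156:Sun 2160:Fri 2164:Wed
Tuesday: 2056, 2084, 2124, 2152 → 4.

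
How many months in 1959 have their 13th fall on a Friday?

3

Check the 13th of each month of 1959: Jan 13: Tue, Feb 13: Fri, Mar 13: Fri, Apr 13: Mon, May 13: Wed, Jun 13: Sat, Jul 13: Mon, Aug 13: Thu, Sep 13: Sun, Oct 13: Tue, Nov 13: Fri, Dec 13: Sun.
Friday occurs in February, March, November — 3 months.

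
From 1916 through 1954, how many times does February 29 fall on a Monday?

1

Leap years in 1916–1954: 10 of them.
Feb 29 weekday advances by 5 (mod 7) from one leap year to the next four years later (or differs when a century non-leap intervenes).
Leap-day weekdays: 1916:Tue 1920:Sun 1924:Fri 1928:Wed 1932:Mon✓ 1936:Sat 1940:Thu 1944:Tue 1948:Sun 1952:Fri
Monday: 1932 → 1.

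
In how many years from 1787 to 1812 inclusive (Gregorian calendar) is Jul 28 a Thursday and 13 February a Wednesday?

Check each year's weekday for Jul 28 and 13 February:
  1787: Sat/Tue  1788: Mon/Wed  1789: Tue/Fri  1790: Wed/Sat  1791: Thu/Sun  1792: Sat/Mon  1793: Sun/Wed  1794: Mon/Thu  1795: Tue/Fri  1796: Thu/Sat  1797: Fri/Mon  1798: Sat/Tue  1799: Sun/Wed  1800: Mon/Thu  1801: Tue/Fri  1802: Wed/Sat  1803: Thu/Sun  1804: Sat/Mon  1805: Sun/Wed  1806: Mon/Thu  1807: Tue/Fri  1808: Thu/Sat  1809: Fri/Mon  1810: Sat/Tue  1811: Sun/Wed  1812: Tue/Thu
Both conditions hold in: no year — 0.

0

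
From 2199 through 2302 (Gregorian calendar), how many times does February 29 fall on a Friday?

Leap years in 2199–2302: 24 of them.
Feb 29 weekday advances by 5 (mod 7) from one leap year to the next four years later (or differs when a century non-leap intervenes).
Leap-day weekdays: 2204:Wed 2208:Mon 2212:Sat 2216:Thu 2220:Tue 2224:Sun 2228:Fri✓ 2232:Wed 2236:Mon 2240:Sat 2244:Thu 2248:Tue 2252:Sun 2256:Fri✓ 2260:Wed 2264:Mon 2268:Sat 2272:Thu 2276:Tue 2280:Sun 2284:Fri✓ 2288:Wed 2292:Mon 2296:Sat
Friday: 2228, 2256, 2284 → 3.

3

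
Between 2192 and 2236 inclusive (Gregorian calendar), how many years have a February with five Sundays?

February has 28 days (29 in leap years); it has five Sundays when Sunday falls among the first (month-length − 28) days — i.e. when February 1 is Sunday in a leap year (never in a common year).
February 1 by year: 2192:Wed 2193:Fri 2194:Sat 2195:Sun 2196:Mon 2197:Wed 2198:Thu 2199:Fri 2200:Sat 2201:Sun 2202:Mon 2203:Tue 2204:Wed 2205:Fri 2206:Sat …(15 more)… 2222:Fri 2223:Sat 2224:Sun✓ 2225:Tue 2226:Wed 2227:Thu 2228:Fri 2229:Sun 2230:Mon 2231:Tue 2232:Wed 2233:Fri 2234:Sat 2235:Sun 2236:Mon
Years with five Sundays: 2224 → 1.

1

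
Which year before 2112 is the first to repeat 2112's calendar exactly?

2072

Two years share a calendar iff Jan 1 falls on the same weekday and both are leap or both are common. 2112: Jan 1 is Friday, leap year.
2111: Jan 1 Thursday, common
2110: Jan 1 Wednesday, common
2109: Jan 1 Tuesday, common
2108: Jan 1 Sunday, leap
2107: Jan 1 Saturday, common
2106: Jan 1 Friday, common
2105: Jan 1 Thursday, common
2104: Jan 1 Tuesday, leap
2103: Jan 1 Monday, common
2102: Jan 1 Sunday, common
2101: Jan 1 Saturday, common
2100: Jan 1 Friday, common
2099: Jan 1 Thursday, common
2098: Jan 1 Wednesday, common
2097: Jan 1 Tuesday, common
2096: Jan 1 Sunday, leap
2095: Jan 1 Saturday, common
2094: Jan 1 Friday, common
2093: Jan 1 Thursday, common
2092: Jan 1 Tuesday, leap
2091: Jan 1 Monday, common
2090: Jan 1 Sunday, common
2089: Jan 1 Saturday, common
2088: Jan 1 Thursday, leap
2087: Jan 1 Wednesday, common
2086: Jan 1 Tuesday, common
2085: Jan 1 Monday, common
2084: Jan 1 Saturday, leap
2083: Jan 1 Friday, common
2082: Jan 1 Thursday, common
2081: Jan 1 Wednesday, common
2080: Jan 1 Monday, leap
2079: Jan 1 Sunday, common
2078: Jan 1 Saturday, common
2077: Jan 1 Friday, common
2076: Jan 1 Wednesday, leap
2075: Jan 1 Tuesday, common
2074: Jan 1 Monday, common
2073: Jan 1 Sunday, common
2072: Jan 1 Friday, leap
2072 matches on both conditions.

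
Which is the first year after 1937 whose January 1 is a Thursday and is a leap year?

Jan 1 advances by 2 weekdays after a leap year and by 1 after a common year.
1937: Jan 1 is Friday.
1938: Saturday
1939: Sunday
1940: Monday (leap)
1941: Wednesday
1942: Thursday
1943: Friday
1944: Saturday (leap)
1945: Monday
1946: Tuesday
1947: Wednesday
1948: Thursday (leap)
1948 begins on a Thursday and is a leap year.

1948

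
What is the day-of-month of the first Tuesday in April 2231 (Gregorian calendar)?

April 1, 2231 is a Friday, so the first Tuesday is the 5th.
The first Tuesday is 5 + 0 = 5.

5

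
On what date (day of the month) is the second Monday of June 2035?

June 1, 2035 is a Friday, so the first Monday is the 4th.
The second Monday is 4 + 7 = 11.

11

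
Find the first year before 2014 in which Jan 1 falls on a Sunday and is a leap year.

Jan 1 advances by 2 weekdays after a leap year and by 1 after a common year.
2014: Jan 1 is Wednesday.
2013: Tuesday
2012: Sunday (leap)
2012 begins on a Sunday and is a leap year.

2012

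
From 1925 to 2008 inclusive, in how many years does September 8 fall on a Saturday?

12

Track September 8's weekday year by year (advancing +1, or +2 across a Feb 29):
  1925: Tue  1926: Wed (+1)  1927: Thu (+1)  1928: Sat (+2) ✓  1929: Sun (+1)
  1930: Mon (+1)  1931: Tue (+1)  1932: Thu (+2)  1933: Fri (+1)  1934: Sat (+1) ✓
  1935: Sun (+1)  1936: Tue (+2)  1937: Wed (+1)  1938: Thu (+1)  … (56 more years) …
  1995: Fri (+1)  1996: Sun (+2)  1997: Mon (+1)  1998: Tue (+1)  1999: Wed (+1)
  2000: Fri (+2)  2001: Sat (+1) ✓  2002: Sun (+1)  2003: Mon (+1)  2004: Wed (+2)
  2005: Thu (+1)  2006: Fri (+1)  2007: Sat (+1) ✓  2008: Mon (+2)
Saturday years: 1928, 1934, 1945, 1951, 1956, 1962, 1973, 1979, 1984, 1990, 2001, 2007 — 12 in total.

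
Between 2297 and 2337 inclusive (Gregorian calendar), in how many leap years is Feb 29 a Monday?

Leap years in 2297–2337: 9 of them.
Feb 29 weekday advances by 5 (mod 7) from one leap year to the next four years later (or differs when a century non-leap intervenes).
Leap-day weekdays: 2304:Mon✓ 2308:Sat 2312:Thu 2316:Tue 2320:Sun 2324:Fri 2328:Wed 2332:Mon✓ 2336:Sat
Monday: 2304, 2332 → 2.

2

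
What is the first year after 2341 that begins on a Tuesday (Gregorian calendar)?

2346

Jan 1 advances by 2 weekdays after a leap year and by 1 after a common year.
2341: Jan 1 is Wednesday.
2342: Thursday
2343: Friday
2344: Saturday (leap)
2345: Monday
2346: Tuesday
2346 begins on a Tuesday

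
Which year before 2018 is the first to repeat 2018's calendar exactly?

2007

Two years share a calendar iff Jan 1 falls on the same weekday and both are leap or both are common. 2018: Jan 1 is Monday, common year.
2017: Jan 1 Sunday, common
2016: Jan 1 Friday, leap
2015: Jan 1 Thursday, common
2014: Jan 1 Wednesday, common
2013: Jan 1 Tuesday, common
2012: Jan 1 Sunday, leap
2011: Jan 1 Saturday, common
2010: Jan 1 Friday, common
2009: Jan 1 Thursday, common
2008: Jan 1 Tuesday, leap
2007: Jan 1 Monday, common
2007 matches on both conditions.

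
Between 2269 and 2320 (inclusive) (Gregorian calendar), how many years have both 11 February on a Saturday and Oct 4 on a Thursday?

1

Check each year's weekday for 11 February and Oct 4:
  2269: Thu/Mon  2270: Fri/Tue  2271: Sat/Wed  2272: Sun/Fri  2273: Tue/Sat  2274: Wed/Sun  2275: Thu/Mon  2276: Fri/Wed  2277: Sun/Thu  2278: Mon/Fri  2279: Tue/Sat  2280: Wed/Mon  2281: Fri/Tue  2282: Sat/Wed  …(24 more)…  2307: Mon/Fri  2308: Tue/Sun  2309: Thu/Mon  2310: Fri/Tue  2311: Sat/Wed  2312: Sun/Fri  2313: Tue/Sat  2314: Wed/Sun  2315: Thu/Mon  2316: Fri/Wed  2317: Sun/Thu  2318: Mon/Fri  2319: Tue/Sat  2320: Wed/Mon
Both conditions hold in: 2288 — 1.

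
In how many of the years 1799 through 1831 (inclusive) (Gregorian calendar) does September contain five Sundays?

September has 30 days; it has five Sundays when Sunday falls among the first (month-length − 28) days — i.e. when September 1 is one of Sunday/Saturday.
September 1 by year: 1799:Sun✓ 1800:Mon 1801:Tue 1802:Wed 1803:Thu 1804:Sat✓ 1805:Sun✓ 1806:Mon 1807:Tue 1808:Thu 1809:Fri 1810:Sat✓ 1811:Sun✓ 1812:Tue 1813:Wed …(3 more)… 1817:Mon 1818:Tue 1819:Wed 1820:Fri 1821:Sat✓ 1822:Sun✓ 1823:Mon 1824:Wed 1825:Thu 1826:Fri 1827:Sat✓ 1828:Mon 1829:Tue 1830:Wed 1831:Thu
Years with five Sundays: 1799, 1804, 1805, 1810, 1811, 1816, 1821, 1822, 1827 → 9.

9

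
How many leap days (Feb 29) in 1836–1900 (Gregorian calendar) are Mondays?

3

Leap years in 1836–1900: 16 of them.
Feb 29 weekday advances by 5 (mod 7) from one leap year to the next four years later (or differs when a century non-leap intervenes).
Leap-day weekdays: 1836:Mon✓ 1840:Sat 1844:Thu 1848:Tue 1852:Sun 1856:Fri 1860:Wed 1864:Mon✓ 1868:Sat 1872:Thu 1876:Tue 1880:Sun 1884:Fri 1888:Wed 1892:Mon✓ 1896:Sat
Monday: 1836, 1864, 1892 → 3.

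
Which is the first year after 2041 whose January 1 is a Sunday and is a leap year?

2068

Jan 1 advances by 2 weekdays after a leap year and by 1 after a common year.
2041: Jan 1 is Tuesday.
2042: Wednesday
2043: Thursday
2044: Friday (leap)
2045: Sunday
2046: Monday
2047: Tuesday
2048: Wednesday (leap)
2049: Friday
2050: Saturday
2051: Sunday
2052: Monday (leap)
2053: Wednesday
2054: Thursday
2055: Friday
2056: Saturday (leap)
2057: Monday
2058: Tuesday
2059: Wednesday
2060: Thursday (leap)
2061: Saturday
2062: Sunday
2063: Monday
2064: Tuesday (leap)
2065: Thursday
2066: Friday
2067: Saturday
2068: Sunday (leap)
2068 begins on a Sunday and is a leap year.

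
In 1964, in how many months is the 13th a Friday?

Check the 13th of each month of 1964: Jan 13: Mon, Feb 13: Thu, Mar 13: Fri, Apr 13: Mon, May 13: Wed, Jun 13: Sat, Jul 13: Mon, Aug 13: Thu, Sep 13: Sun, Oct 13: Tue, Nov 13: Fri, Dec 13: Sun.
Friday occurs in March, November — 2 months.

2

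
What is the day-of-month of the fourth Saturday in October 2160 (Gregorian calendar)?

October 1, 2160 is a Wednesday, so the first Saturday is the 4th.
The fourth Saturday is 4 + 21 = 25.

25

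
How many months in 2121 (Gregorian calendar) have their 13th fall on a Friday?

1

Check the 13th of each month of 2121: Jan 13: Mon, Feb 13: Thu, Mar 13: Thu, Apr 13: Sun, May 13: Tue, Jun 13: Fri, Jul 13: Sun, Aug 13: Wed, Sep 13: Sat, Oct 13: Mon, Nov 13: Thu, Dec 13: Sat.
Friday occurs in June — 1 month.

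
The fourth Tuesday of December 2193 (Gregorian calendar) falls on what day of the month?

24

December 1, 2193 is a Sunday, so the first Tuesday is the 3rd.
The fourth Tuesday is 3 + 21 = 24.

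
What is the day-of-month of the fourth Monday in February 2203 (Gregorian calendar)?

28

February 1, 2203 is a Tuesday, so the first Monday is the 7th.
The fourth Monday is 7 + 21 = 28.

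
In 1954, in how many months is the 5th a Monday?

2

Check the 5th of each month of 1954: Jan 5: Tue, Feb 5: Fri, Mar 5: Fri, Apr 5: Mon, May 5: Wed, Jun 5: Sat, Jul 5: Mon, Aug 5: Thu, Sep 5: Sun, Oct 5: Tue, Nov 5: Fri, Dec 5: Sun.
Monday occurs in April, July — 2 months.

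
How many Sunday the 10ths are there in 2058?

3

Check the 10th of each month of 2058: Jan 10: Thu, Feb 10: Sun, Mar 10: Sun, Apr 10: Wed, May 10: Fri, Jun 10: Mon, Jul 10: Wed, Aug 10: Sat, Sep 10: Tue, Oct 10: Thu, Nov 10: Sun, Dec 10: Tue.
Sunday occurs in February, March, November — 3 months.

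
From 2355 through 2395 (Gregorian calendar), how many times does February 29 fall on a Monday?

Leap years in 2355–2395: 10 of them.
Feb 29 weekday advances by 5 (mod 7) from one leap year to the next four years later (or differs when a century non-leap intervenes).
Leap-day weekdays: 2356:Wed 2360:Mon✓ 2364:Sat 2368:Thu 2372:Tue 2376:Sun 2380:Fri 2384:Wed 2388:Mon✓ 2392:Sat
Monday: 2360, 2388 → 2.

2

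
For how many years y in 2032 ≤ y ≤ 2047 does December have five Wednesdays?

6

December has 31 days; it has five Wednesdays when Wednesday falls among the first (month-length − 28) days — i.e. when December 1 is one of Wednesday/Tuesday/Monday.
December 1 by year: 2032:Wed✓ 2033:Thu 2034:Fri 2035:Sat 2036:Mon✓ 2037:Tue✓ 2038:Wed✓ 2039:Thu 2040:Sat 2041:Sun 2042:Mon✓ 2043:Tue✓ 2044:Thu 2045:Fri 2046:Sat 2047:Sun
Years with five Wednesdays: 2032, 2036, 2037, 2038, 2042, 2043 → 6.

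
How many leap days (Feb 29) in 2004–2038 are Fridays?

Leap years in 2004–2038: 9 of them.
Feb 29 weekday advances by 5 (mod 7) from one leap year to the next four years later (or differs when a century non-leap intervenes).
Leap-day weekdays: 2004:Sun 2008:Fri✓ 2012:Wed 2016:Mon 2020:Sat 2024:Thu 2028:Tue 2032:Sun 2036:Fri✓
Friday: 2008, 2036 → 2.

2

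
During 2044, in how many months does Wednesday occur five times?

A month of length L has five Wednesdays iff its first Wednesday is on day ≤ L−28 (so day 1–3 in a 31-day month, 1–2 in a 30-day month, day 1 in a leap February).
Checking each month of 2044: Jan starts Fri (31d); Feb starts Mon (29d); Mar starts Tue (31d) ✓; Apr starts Fri (30d); May starts Sun (31d); Jun starts Wed (30d) ✓; Jul starts Fri (31d); Aug starts Mon (31d) ✓; Sep starts Thu (30d); Oct starts Sat (31d); Nov starts Tue (30d) ✓; Dec starts Thu (31d).
Five-Wednesday months: March, June, August, November → 4.

4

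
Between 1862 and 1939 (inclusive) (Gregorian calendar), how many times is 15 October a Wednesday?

10

Track 15 October's weekday year by year (advancing +1, or +2 across a Feb 29):
  1862: Wed ✓  1863: Thu (+1)  1864: Sat (+2)  1865: Sun (+1)  1866: Mon (+1)
  1867: Tue (+1)  1868: Thu (+2)  1869: Fri (+1)  1870: Sat (+1)  1871: Sun (+1)
  1872: Tue (+2)  1873: Wed (+1) ✓  1874: Thu (+1)  1875: Fri (+1)  … (50 more years) …
  1926: Fri (+1)  1927: Sat (+1)  1928: Mon (+2)  1929: Tue (+1)  1930: Wed (+1) ✓
  1931: Thu (+1)  1932: Sat (+2)  1933: Sun (+1)  1934: Mon (+1)  1935: Tue (+1)
  1936: Thu (+2)  1937: Fri (+1)  1938: Sat (+1)  1939: Sun (+1)
Wednesday years: 1862, 1873, 1879, 1884, 1890, 1902, 1913, 1919, 1924, 1930 — 10 in total.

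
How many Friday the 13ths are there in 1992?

Check the 13th of each month of 1992: Jan 13: Mon, Feb 13: Thu, Mar 13: Fri, Apr 13: Mon, May 13: Wed, Jun 13: Sat, Jul 13: Mon, Aug 13: Thu, Sep 13: Sun, Oct 13: Tue, Nov 13: Fri, Dec 13: Sun.
Friday occurs in March, November — 2 months.

2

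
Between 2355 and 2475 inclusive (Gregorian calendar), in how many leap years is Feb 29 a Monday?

Leap years in 2355–2475: 30 of them.
Feb 29 weekday advances by 5 (mod 7) from one leap year to the next four years later (or differs when a century non-leap intervenes).
Leap-day weekdays: 2356:Wed 2360:Mon✓ 2364:Sat 2368:Thu 2372:Tue 2376:Sun 2380:Fri 2384:Wed 2388:Mon✓ 2392:Sat 2396:Thu 2400:Tue 2404:Sun …(4 more)… 2424:Thu 2428:Tue 2432:Sun 2436:Fri 2440:Wed 2444:Mon✓ 2448:Sat 2452:Thu 2456:Tue 2460:Sun 2464:Fri 2468:Wed 2472:Mon✓
Monday: 2360, 2388, 2416, 2444, 2472 → 5.

5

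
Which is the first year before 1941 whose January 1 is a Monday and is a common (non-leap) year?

Jan 1 advances by 2 weekdays after a leap year and by 1 after a common year.
1941: Jan 1 is Wednesday.
1940: Monday (leap)
1939: Sunday
1938: Saturday
1937: Friday
1936: Wednesday (leap)
1935: Tuesday
1934: Monday
1934 begins on a Monday and is a common year.

1934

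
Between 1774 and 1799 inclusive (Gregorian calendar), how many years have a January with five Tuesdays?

12

January has 31 days; it has five Tuesdays when Tuesday falls among the first (month-length − 28) days — i.e. when January 1 is one of Tuesday/Monday/Sunday.
January 1 by year: 1774:Sat 1775:Sun✓ 1776:Mon✓ 1777:Wed 1778:Thu 1779:Fri 1780:Sat 1781:Mon✓ 1782:Tue✓ 1783:Wed 1784:Thu 1785:Sat 1786:Sun✓ 1787:Mon✓ 1788:Tue✓ 1789:Thu 1790:Fri 1791:Sat 1792:Sun✓ 1793:Tue✓ 1794:Wed 1795:Thu 1796:Fri 1797:Sun✓ 1798:Mon✓ 1799:Tue✓
Years with five Tuesdays: 1775, 1776, 1781, 1782, 1786, 1787, 1788, 1792, 1793, 1797, 1798, 1799 → 12.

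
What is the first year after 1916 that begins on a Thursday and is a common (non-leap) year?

1925

Jan 1 advances by 2 weekdays after a leap year and by 1 after a common year.
1916: Jan 1 is Saturday (leap).
1917: Monday
1918: Tuesday
1919: Wednesday
1920: Thursday (leap)
1921: Saturday
1922: Sunday
1923: Monday
1924: Tuesday (leap)
1925: Thursday
1925 begins on a Thursday and is a common year.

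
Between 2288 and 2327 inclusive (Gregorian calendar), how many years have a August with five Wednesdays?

18

August has 31 days; it has five Wednesdays when Wednesday falls among the first (month-length − 28) days — i.e. when August 1 is one of Wednesday/Tuesday/Monday.
August 1 by year: 2288:Wed✓ 2289:Thu 2290:Fri 2291:Sat 2292:Mon✓ 2293:Tue✓ 2294:Wed✓ 2295:Thu 2296:Sat 2297:Sun 2298:Mon✓ 2299:Tue✓ 2300:Wed✓ 2301:Thu 2302:Fri …(10 more)… 2313:Fri 2314:Sat 2315:Sun 2316:Tue✓ 2317:Wed✓ 2318:Thu 2319:Fri 2320:Sun 2321:Mon✓ 2322:Tue✓ 2323:Wed✓ 2324:Fri 2325:Sat 2326:Sun 2327:Mon✓
Years with five Wednesdays: 2288, 2292, 2293, 2294, 2298, 2299, 2300, 2304, 2305, 2306, 2310, 2311, 2316, 2317, 2321, 2322, 2323, 2327 → 18.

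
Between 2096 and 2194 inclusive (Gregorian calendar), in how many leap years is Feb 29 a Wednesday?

Leap years in 2096–2194: 24 of them.
Feb 29 weekday advances by 5 (mod 7) from one leap year to the next four years later (or differs when a century non-leap intervenes).
Leap-day weekdays: 2096:Wed✓ 2104:Fri 2108:Wed✓ 2112:Mon 2116:Sat 2120:Thu 2124:Tue 2128:Sun 2132:Fri 2136:Wed✓ 2140:Mon 2144:Sat 2148:Thu 2152:Tue 2156:Sun 2160:Fri 2164:Wed✓ 2168:Mon 2172:Sat 2176:Thu 2180:Tue 2184:Sun 2188:Fri 2192:Wed✓
Wednesday: 2096, 2108, 2136, 2164, 2192 → 5.

5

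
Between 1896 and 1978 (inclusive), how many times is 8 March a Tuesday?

12

Track 8 March's weekday year by year (advancing +1, or +2 across a Feb 29):
  1896: Sun  1897: Mon (+1)  1898: Tue (+1) ✓  1899: Wed (+1)  1900: Thu (+1)
  1901: Fri (+1)  1902: Sat (+1)  1903: Sun (+1)  1904: Tue (+2) ✓  1905: Wed (+1)
  1906: Thu (+1)  1907: Fri (+1)  1908: Sun (+2)  1909: Mon (+1)  … (55 more years) …
  1965: Mon (+1)  1966: Tue (+1) ✓  1967: Wed (+1)  1968: Fri (+2)  1969: Sat (+1)
  1970: Sun (+1)  1971: Mon (+1)  1972: Wed (+2)  1973: Thu (+1)  1974: Fri (+1)
  1975: Sat (+1)  1976: Mon (+2)  1977: Tue (+1) ✓  1978: Wed (+1)
Tuesday years: 1898, 1904, 1910, 1921, 1927, 1932, 1938, 1949, 1955, 1960, 1966, 1977 — 12 in total.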